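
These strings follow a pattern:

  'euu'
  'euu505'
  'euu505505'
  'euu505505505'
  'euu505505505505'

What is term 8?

euu505505505505505505505

Each term is the previous one with 505 appended.
From euu505505505505, 3 further steps: euu505505505505 → euu505505505505505 → euu505505505505505505 → (answer).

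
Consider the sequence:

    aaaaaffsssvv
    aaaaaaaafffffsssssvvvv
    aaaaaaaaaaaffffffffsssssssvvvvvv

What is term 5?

aaaaaaaaaaaaaaaaaffffffffffffffsssssssssssvvvvvvvvvv

The n-th term is 3n+2 a's then 3n-1 f's then 2n+1 s's then 2n v's (n = 1, 2, …).
Setting n = 5 gives 17, 14, 11, 10 characters in each block.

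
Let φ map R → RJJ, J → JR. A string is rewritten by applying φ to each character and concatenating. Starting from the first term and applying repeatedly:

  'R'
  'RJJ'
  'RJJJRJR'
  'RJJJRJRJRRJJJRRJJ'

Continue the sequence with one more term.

φ(RJJJRJRJRRJJJRRJJ) expands symbol-by-symbol to RJJ JR JR JR RJJ JR RJJ JR RJJ RJJ JR JR JR RJJ RJJ JR JR; joining the 17 pieces gives the next term.

RJJJRJRJRRJJJRRJJJRRJJRJJJRJRJRRJJRJJJRJR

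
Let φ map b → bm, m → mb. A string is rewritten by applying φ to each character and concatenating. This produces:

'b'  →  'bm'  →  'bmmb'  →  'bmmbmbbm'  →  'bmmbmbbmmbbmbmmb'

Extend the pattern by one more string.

bmmbmbbmmbbmbmmbmbbmbmmbbmmbmbbm

Applying the rule to each of the 16 symbols of bmmbmbbmmbbmbmmb gives the pieces bm mb mb bm mb bm bm mb mb bm bm mb bm mb mb bm, which concatenate to the answer.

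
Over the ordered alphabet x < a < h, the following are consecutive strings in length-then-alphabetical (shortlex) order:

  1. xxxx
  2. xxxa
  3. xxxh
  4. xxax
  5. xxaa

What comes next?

The successor of xxaa increments the rightmost position that isn't already h and resets every position after it to x.

xxah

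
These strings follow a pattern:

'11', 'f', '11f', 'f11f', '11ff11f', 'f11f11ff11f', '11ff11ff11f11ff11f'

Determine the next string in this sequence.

This is a Fibonacci-style word recurrence s(k) = s(k−2)·s(k−1): e.g. 11·f = 11f.
Continuing: f11f11ff11f · 11ff11ff11f11ff11f gives term 8.

f11f11ff11f11ff11ff11f11ff11f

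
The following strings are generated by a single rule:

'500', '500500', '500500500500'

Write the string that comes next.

500500500500500500500500

s(k+1) = s(k)·s(k) — each term doubles the last.
So the next term is two copies of 500500500500.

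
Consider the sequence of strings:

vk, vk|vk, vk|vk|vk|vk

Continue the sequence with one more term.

s(k+1) = s(k)·|·s(k) — each term doubles the last with '|' between the halves.
Doubling vk|vk|vk|vk with '|' between the halves:

vk|vk|vk|vk|vk|vk|vk|vk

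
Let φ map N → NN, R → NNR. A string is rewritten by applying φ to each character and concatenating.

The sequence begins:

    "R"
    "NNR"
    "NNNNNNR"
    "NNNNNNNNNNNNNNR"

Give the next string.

Rewriting the 15 symbols of NNNNNNNNNNNNNNR one by one yields NN NN NN NN NN NN NN NN NN NN NN NN NN NN NNR; concatenated:

NNNNNNNNNNNNNNNNNNNNNNNNNNNNNNR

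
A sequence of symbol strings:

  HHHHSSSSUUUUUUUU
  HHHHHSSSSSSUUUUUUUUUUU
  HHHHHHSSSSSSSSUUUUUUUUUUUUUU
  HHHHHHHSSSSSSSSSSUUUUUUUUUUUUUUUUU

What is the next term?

HHHHHHHHSSSSSSSSSSSSUUUUUUUUUUUUUUUUUUUU

Term n consists of n+2 H's, followed by 2n S's, followed by 3n+2 U's, where the shown terms are n = 2, 3, 4, 5.
At n = 6 the blocks have lengths 8, 12, 20.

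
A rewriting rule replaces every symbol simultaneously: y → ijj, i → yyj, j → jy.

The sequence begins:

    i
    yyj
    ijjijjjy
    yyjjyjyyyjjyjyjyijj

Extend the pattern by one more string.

ijjijjjyjyijjjyijjijjijjjyjyijjjyijjjyijjyyjjyjy

φ(yyjjyjyyyjjyjyjyijj) expands symbol-by-symbol to ijj ijj jy jy ijj jy ijj ijj ijj jy jy ijj jy ijj jy ijj yyj jy jy; joining the 19 pieces gives the next term.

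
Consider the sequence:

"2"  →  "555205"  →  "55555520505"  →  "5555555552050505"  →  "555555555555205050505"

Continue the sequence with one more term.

55555555555555520505050505

s(k+1) = 555·s(k)·05, so each term gains 555 as a prefix and 05 as a suffix.
So the next term is 555·555555555555205050505·05.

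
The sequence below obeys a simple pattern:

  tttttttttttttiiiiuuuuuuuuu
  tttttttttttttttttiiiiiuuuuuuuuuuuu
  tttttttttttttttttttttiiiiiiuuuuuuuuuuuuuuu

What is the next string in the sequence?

Each string has the form t^{4n+1} i^{n+1} u^{3n}, where the shown terms are n = 3, 4, 5.
At n = 6 the blocks have lengths 25, 7, 18.

tttttttttttttttttttttttttiiiiiiiuuuuuuuuuuuuuuuuuu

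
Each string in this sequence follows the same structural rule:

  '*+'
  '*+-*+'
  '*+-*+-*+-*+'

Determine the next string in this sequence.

Each string is two copies of the previous one joined by '-'.
Doubling *+-*+-*+-*+ with '-' between the halves:

*+-*+-*+-*+-*+-*+-*+-*+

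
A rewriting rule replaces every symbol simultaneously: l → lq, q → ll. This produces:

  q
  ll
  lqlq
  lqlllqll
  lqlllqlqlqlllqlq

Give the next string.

Rewriting the 16 symbols of lqlllqlqlqlllqlq one by one yields lq ll lq lq lq ll lq ll lq ll lq lq lq ll lq ll; concatenated:

lqlllqlqlqlllqlllqlllqlqlqlllqll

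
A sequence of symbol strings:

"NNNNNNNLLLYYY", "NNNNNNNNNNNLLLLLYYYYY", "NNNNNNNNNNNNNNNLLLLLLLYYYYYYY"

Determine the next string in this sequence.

The n-th term is 4n+3 N's then 2n+1 L's then 2n+1 Y's (n = 1, 2, …).
Setting n = 4 gives 19, 9, 9 characters in each block.

NNNNNNNNNNNNNNNNNNNLLLLLLLLLYYYYYYYYY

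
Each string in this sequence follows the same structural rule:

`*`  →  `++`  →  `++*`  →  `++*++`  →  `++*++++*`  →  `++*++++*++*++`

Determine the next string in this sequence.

++*++++*++*++++*++++*

Each term (from the third on) is the previous term followed by the one before it: term 3 = ++·* = ++*.
So term 7 is ++*++++*++*++·++*++++*.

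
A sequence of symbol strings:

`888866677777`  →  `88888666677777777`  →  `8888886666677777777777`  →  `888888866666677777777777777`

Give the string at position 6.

The n-th term is n+2 8's then n+1 6's then 3n-1 7's, where the shown terms are n = 2, 3, 4, 5.
At n = 7 the blocks have lengths 9, 8, 20.

8888888886666666677777777777777777777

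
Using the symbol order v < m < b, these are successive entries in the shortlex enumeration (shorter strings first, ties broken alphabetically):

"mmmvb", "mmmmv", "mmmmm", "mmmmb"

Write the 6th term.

Stepping forward 2 times from mmmmb: mmmmb → mmmbv, then the target.

mmmbm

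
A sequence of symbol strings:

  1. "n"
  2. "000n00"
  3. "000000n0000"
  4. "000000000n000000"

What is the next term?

000000000000n00000000

Each term wraps the previous one in 000 on the left and 00 on the right.
One more step from 000000000n000000 gives the answer.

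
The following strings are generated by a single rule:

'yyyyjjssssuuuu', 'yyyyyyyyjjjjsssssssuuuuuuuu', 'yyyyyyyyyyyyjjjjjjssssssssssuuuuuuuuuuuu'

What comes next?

The n-th term is 4n y's then 2n j's then 3n+1 s's then 4n u's (n = 1, 2, …).
At n = 4 the blocks have lengths 16, 8, 13, 16.

yyyyyyyyyyyyyyyyjjjjjjjjsssssssssssssuuuuuuuuuuuuuuuu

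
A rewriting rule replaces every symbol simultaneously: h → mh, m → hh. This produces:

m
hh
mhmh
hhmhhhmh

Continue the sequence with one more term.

Rewriting each symbol of hhmhhhmh: h→mh, h→mh, m→hh, h→mh, h→mh, h→mh, m→hh, h→mh, which concatenates to mh mh hh mh mh mh hh mh.

mhmhhhmhmhmhhhmh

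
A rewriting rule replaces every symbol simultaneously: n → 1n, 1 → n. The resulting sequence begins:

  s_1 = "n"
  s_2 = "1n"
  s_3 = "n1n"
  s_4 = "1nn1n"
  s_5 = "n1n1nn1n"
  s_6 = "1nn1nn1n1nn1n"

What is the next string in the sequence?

n1n1nn1n1nn1nn1n1nn1n

Applying the rule to each of the 13 symbols of 1nn1nn1n1nn1n gives the pieces n 1n 1n n 1n 1n n 1n n 1n 1n n 1n, which concatenate to the answer.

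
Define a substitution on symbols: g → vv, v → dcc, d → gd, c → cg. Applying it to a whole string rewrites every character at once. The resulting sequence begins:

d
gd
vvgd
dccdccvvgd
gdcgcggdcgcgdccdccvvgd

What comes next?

Replace each of the 22 characters of gdcgcggdcgcgdccdccvvgd in place — vv gd cg vv cg vv vv gd cg vv cg vv gd cg cg gd cg cg dcc dcc vv gd — and concatenate.

vvgdcgvvcgvvvvgdcgvvcgvvgdcgcggdcgcgdccdccvvgd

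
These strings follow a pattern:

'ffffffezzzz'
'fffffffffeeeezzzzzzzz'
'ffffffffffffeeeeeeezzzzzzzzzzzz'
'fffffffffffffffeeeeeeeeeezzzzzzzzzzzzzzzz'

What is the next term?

Term n consists of 3n+3 f's, followed by 3n-2 e's, followed by 4n z's (n = 1, 2, …).
Setting n = 5 gives 18, 13, 20 characters in each block.

ffffffffffffffffffeeeeeeeeeeeeezzzzzzzzzzzzzzzzzzzz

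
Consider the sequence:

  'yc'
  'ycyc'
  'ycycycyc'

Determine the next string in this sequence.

s(k+1) = s(k)·s(k) — each term doubles the last.
One more doubling of ycycycyc gives the answer.

ycycycycycycycyc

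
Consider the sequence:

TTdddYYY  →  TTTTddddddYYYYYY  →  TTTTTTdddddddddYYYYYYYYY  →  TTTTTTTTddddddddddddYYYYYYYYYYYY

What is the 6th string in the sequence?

Reading off run lengths: T runs 2, 4, 6, 8; d runs 3, 6, 9, 12; Y runs 3, 6, 9, 12 — each is linear in n (n = 1, 2, …).
Setting n = 6 gives 12, 18, 18 characters in each block.

TTTTTTTTTTTTddddddddddddddddddYYYYYYYYYYYYYYYYYY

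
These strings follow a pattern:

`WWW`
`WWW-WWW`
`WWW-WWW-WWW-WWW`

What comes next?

WWW-WWW-WWW-WWW-WWW-WWW-WWW-WWW

Each string is two copies of the previous one joined by '-'.
One more doubling of WWW-WWW-WWW-WWW gives the answer.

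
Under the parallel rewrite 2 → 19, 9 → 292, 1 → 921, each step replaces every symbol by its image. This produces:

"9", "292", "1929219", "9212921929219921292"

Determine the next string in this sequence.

φ(9212921929219921292) expands symbol-by-symbol to 292 19 921 19 292 19 921 292 19 292 19 921 292 292 19 921 19 292 19; joining the 19 pieces gives the next term.

2921992119292199212921929219921292292199211929219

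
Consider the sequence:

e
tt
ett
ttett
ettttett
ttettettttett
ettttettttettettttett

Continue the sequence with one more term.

ttettettttettettttettttettettttett

From term 3 onward, concatenate the second-to-last term with the last: e·tt = ett, tt·ett = ttett, …
So term 8 is ttettettttett·ettttettttettettttett.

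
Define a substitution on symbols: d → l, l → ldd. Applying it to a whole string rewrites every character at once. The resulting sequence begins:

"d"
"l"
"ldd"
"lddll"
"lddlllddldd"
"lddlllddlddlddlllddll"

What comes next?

Applying the rule to each of the 21 symbols of lddlllddlddlddlllddll gives the pieces ldd l l ldd ldd ldd l l ldd l l ldd l l ldd ldd ldd l l ldd ldd, which concatenate to the answer.

lddlllddlddlddlllddlllddlllddlddlddlllddldd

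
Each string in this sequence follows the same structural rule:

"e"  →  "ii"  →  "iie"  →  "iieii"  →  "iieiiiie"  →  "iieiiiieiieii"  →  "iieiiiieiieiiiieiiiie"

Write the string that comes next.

iieiiiieiieiiiieiiiieiieiiiieiieii

Each term (from the third on) is the previous term followed by the one before it: term 3 = ii·e = iie.
The next term joins iieiiiieiieiiiieiiiie and iieiiiieiieii.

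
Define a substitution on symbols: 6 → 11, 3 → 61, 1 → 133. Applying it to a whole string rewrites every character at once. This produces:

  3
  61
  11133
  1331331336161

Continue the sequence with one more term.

Rewriting the 13 symbols of 1331331336161 one by one yields 133 61 61 133 61 61 133 61 61 11 133 11 133; concatenated:

1336161133616113361611113311133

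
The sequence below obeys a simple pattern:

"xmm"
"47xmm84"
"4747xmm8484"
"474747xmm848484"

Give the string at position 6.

Every step adds 47 to the front and 84 to the end of the previous string.
From 474747xmm848484, 2 further steps: 474747xmm848484 → 47474747xmm84848484 → (answer).

4747474747xmm8484848484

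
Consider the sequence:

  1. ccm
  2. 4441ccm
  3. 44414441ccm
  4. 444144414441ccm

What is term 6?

Each term is the previous one with 4441 prepended.
From 444144414441ccm, 2 further steps: 444144414441ccm → 4441444144414441ccm → (answer).

44414441444144414441ccm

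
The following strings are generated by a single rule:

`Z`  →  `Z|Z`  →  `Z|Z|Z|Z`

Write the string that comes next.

s(k+1) = s(k)·|·s(k) — each term doubles the last with '|' between the halves.
Doubling Z|Z|Z|Z with '|' between the halves:

Z|Z|Z|Z|Z|Z|Z|Z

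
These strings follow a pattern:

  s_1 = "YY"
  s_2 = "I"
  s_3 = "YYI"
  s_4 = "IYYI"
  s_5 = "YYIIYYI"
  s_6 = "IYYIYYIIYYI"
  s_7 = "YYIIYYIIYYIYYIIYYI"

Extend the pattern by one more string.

This is a Fibonacci-style word recurrence s(k) = s(k−2)·s(k−1): e.g. YY·I = YYI.
The next term joins IYYIYYIIYYI and YYIIYYIIYYIYYIIYYI.

IYYIYYIIYYIYYIIYYIIYYIYYIIYYI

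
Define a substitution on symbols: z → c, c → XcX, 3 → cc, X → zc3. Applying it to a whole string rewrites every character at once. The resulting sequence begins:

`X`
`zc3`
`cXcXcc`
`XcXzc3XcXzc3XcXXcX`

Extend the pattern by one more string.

Rewriting the 18 symbols of XcXzc3XcXzc3XcXXcX one by one yields zc3 XcX zc3 c XcX cc zc3 XcX zc3 c XcX cc zc3 XcX zc3 zc3 XcX zc3; concatenated:

zc3XcXzc3cXcXcczc3XcXzc3cXcXcczc3XcXzc3zc3XcXzc3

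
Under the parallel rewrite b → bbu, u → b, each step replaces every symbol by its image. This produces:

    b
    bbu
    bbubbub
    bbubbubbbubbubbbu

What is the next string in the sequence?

Applying the rule to each of the 17 symbols of bbubbubbbubbubbbu gives the pieces bbu bbu b bbu bbu b bbu bbu bbu b bbu bbu b bbu bbu bbu b, which concatenate to the answer.

bbubbubbbubbubbbubbubbubbbubbubbbubbubbub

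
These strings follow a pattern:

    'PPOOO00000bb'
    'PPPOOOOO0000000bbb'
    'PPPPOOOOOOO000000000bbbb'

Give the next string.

PPPPPOOOOOOOOO00000000000bbbbb

Reading off run lengths: P runs 2, 3, 4; O runs 3, 5, 7; 0 runs 5, 7, 9; b runs 2, 3, 4 — each is linear in n, where the shown terms are n = 2, 3, 4.
At n = 5 the blocks have lengths 5, 9, 11, 5.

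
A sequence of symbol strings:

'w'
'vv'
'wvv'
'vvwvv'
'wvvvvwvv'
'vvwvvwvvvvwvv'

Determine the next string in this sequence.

wvvvvwvvvvwvvwvvvvwvv

This is a Fibonacci-style word recurrence s(k) = s(k−2)·s(k−1): e.g. w·vv = wvv.
Continuing: wvvvvwvv · vvwvvwvvvvwvv gives term 7.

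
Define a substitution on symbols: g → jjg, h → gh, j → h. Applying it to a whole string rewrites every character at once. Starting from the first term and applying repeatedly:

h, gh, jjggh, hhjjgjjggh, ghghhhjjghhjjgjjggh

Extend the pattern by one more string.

Rewriting the 19 symbols of ghghhhjjghhjjgjjggh one by one yields jjg gh jjg gh gh gh h h jjg gh gh h h jjg h h jjg jjg gh; concatenated:

jjgghjjgghghghhhjjgghghhhjjghhjjgjjggh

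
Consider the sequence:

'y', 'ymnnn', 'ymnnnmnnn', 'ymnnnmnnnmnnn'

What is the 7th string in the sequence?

ymnnnmnnnmnnnmnnnmnnnmnnn

Every step adds mnnn to the end: s(k+1) = s(k)·mnnn.
From ymnnnmnnnmnnn, 3 further steps: ymnnnmnnnmnnn → ymnnnmnnnmnnnmnnn → ymnnnmnnnmnnnmnnnmnnn → (answer).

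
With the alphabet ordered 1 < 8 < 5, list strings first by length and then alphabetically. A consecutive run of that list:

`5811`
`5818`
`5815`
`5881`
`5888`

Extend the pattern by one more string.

The successor of 5888 increments the rightmost position that isn't already 5 and resets every position after it to 1.

5885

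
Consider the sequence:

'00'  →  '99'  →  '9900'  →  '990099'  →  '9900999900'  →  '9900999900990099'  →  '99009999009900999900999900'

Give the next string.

This is a Fibonacci-style word recurrence s(k) = s(k−1)·s(k−2): e.g. 99·00 = 9900.
So term 8 is 99009999009900999900999900·9900999900990099.

990099990099009999009999009900999900990099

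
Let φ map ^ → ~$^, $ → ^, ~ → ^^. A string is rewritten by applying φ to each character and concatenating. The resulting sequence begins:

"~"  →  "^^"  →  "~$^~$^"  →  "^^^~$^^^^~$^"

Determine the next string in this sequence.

~$^~$^~$^^^^~$^~$^~$^~$^^^^~$^

Apply φ to ^^^~$^^^^~$^ symbol by symbol: ^→~$^, ^→~$^, ^→~$^, ~→^^, $→^, ^→~$^, ^→~$^, ^→~$^, ^→~$^, ~→^^, $→^, ^→~$^; joined: ~$^ ~$^ ~$^ ^^ ^ ~$^ ~$^ ~$^ ~$^ ^^ ^ ~$^.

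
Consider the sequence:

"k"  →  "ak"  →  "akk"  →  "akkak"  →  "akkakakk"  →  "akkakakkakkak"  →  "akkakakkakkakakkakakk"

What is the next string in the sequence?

akkakakkakkakakkakakkakkakakkakkak

From term 3 onward, concatenate the last term with the second-to-last: ak·k = akk, akk·ak = akkak, …
Continuing: akkakakkakkakakkakakk · akkakakkakkak gives term 8.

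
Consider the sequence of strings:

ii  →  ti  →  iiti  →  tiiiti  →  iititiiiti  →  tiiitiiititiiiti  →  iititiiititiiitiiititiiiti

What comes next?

From term 3 onward, concatenate the second-to-last term with the last: ii·ti = iiti, ti·iiti = tiiiti, …
So term 8 is tiiitiiititiiiti·iititiiititiiitiiititiiiti.

tiiitiiititiiitiiititiiititiiitiiititiiiti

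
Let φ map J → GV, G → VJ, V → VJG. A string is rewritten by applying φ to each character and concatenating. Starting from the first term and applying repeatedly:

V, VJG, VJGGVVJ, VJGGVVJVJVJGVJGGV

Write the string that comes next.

Rewriting the 17 symbols of VJGGVVJVJVJGVJGGV one by one yields VJG GV VJ VJ VJG VJG GV VJG GV VJG GV VJ VJG GV VJ VJ VJG; concatenated:

VJGGVVJVJVJGVJGGVVJGGVVJGGVVJVJGGVVJVJVJG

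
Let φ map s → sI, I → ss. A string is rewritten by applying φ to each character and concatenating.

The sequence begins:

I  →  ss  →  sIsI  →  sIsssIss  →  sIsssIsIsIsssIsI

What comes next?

Applying the rule to each of the 16 symbols of sIsssIsIsIsssIsI gives the pieces sI ss sI sI sI ss sI ss sI ss sI sI sI ss sI ss, which concatenate to the answer.

sIsssIsIsIsssIsssIsssIsIsIsssIss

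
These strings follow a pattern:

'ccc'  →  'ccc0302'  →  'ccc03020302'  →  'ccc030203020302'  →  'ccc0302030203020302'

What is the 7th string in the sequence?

ccc030203020302030203020302

The strings grow by a fixed suffix 0302 each time.
From ccc0302030203020302, 2 further steps: ccc0302030203020302 → ccc03020302030203020302 → (answer).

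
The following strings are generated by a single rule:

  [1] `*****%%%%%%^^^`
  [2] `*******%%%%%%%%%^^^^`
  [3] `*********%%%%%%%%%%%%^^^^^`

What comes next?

***********%%%%%%%%%%%%%%%^^^^^^

Reading off run lengths: * runs 5, 7, 9; % runs 6, 9, 12; ^ runs 3, 4, 5 — each is linear in n, where the shown terms are n = 2, 3, 4.
For the next term, n = 5, so the run lengths are 11, 15, 6.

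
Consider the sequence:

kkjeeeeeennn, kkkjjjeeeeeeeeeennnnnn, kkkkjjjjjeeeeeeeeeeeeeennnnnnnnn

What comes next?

kkkkkjjjjjjjeeeeeeeeeeeeeeeeeennnnnnnnnnnn

Reading off run lengths: k runs 2, 3, 4; j runs 1, 3, 5; e runs 6, 10, 14; n runs 3, 6, 9 — each is linear in n (n = 1, 2, …).
Setting n = 4 gives 5, 7, 18, 12 characters in each block.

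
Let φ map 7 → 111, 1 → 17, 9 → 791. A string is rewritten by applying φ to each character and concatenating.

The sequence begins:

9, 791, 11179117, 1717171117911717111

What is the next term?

171111711117111171717111791171711117111171717

Replace each of the 19 characters of 1717171117911717111 in place — 17 111 17 111 17 111 17 17 17 111 791 17 17 111 17 111 17 17 17 — and concatenate.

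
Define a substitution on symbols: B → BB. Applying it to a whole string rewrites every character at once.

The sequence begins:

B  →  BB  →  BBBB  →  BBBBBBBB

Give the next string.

BBBBBBBBBBBBBBBB

Apply φ to BBBBBBBB symbol by symbol: B→BB, B→BB, B→BB, B→BB, B→BB, B→BB, B→BB, B→BB; joined: BB BB BB BB BB BB BB BB.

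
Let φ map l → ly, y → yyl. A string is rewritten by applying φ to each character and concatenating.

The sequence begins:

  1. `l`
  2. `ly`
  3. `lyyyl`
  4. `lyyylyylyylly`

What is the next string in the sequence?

φ(lyyylyylyylly) expands symbol-by-symbol to ly yyl yyl yyl ly yyl yyl ly yyl yyl ly ly yyl; joining the 13 pieces gives the next term.

lyyylyylyyllyyylyyllyyylyyllylyyyl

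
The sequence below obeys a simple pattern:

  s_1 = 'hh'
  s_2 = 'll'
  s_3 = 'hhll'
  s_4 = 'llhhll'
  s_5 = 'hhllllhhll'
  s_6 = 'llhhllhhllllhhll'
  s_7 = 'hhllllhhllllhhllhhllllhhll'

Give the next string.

llhhllhhllllhhllhhllllhhllllhhllhhllllhhll

This is a Fibonacci-style word recurrence s(k) = s(k−2)·s(k−1): e.g. hh·ll = hhll.
Continuing: llhhllhhllllhhll · hhllllhhllllhhllhhllllhhll gives term 8.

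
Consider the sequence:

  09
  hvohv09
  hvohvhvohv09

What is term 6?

hvohvhvohvhvohvhvohvhvohv09

Every step adds hvohv at the front: s(k+1) = hvohv·s(k).
From hvohvhvohv09, 3 further steps: hvohvhvohv09 → hvohvhvohvhvohv09 → hvohvhvohvhvohvhvohv09 → (answer).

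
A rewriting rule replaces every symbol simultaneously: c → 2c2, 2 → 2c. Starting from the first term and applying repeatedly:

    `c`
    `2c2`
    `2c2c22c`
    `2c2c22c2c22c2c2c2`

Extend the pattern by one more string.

φ(2c2c22c2c22c2c2c2) expands symbol-by-symbol to 2c 2c2 2c 2c2 2c 2c 2c2 2c 2c2 2c 2c 2c2 2c 2c2 2c 2c2 2c; joining the 17 pieces gives the next term.

2c2c22c2c22c2c2c22c2c22c2c2c22c2c22c2c22c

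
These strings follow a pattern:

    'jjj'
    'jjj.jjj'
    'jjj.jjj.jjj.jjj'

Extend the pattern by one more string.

jjj.jjj.jjj.jjj.jjj.jjj.jjj.jjj

s(k+1) = s(k)·.·s(k) — each term doubles the last with '.' between the halves.
One more doubling of jjj.jjj.jjj.jjj gives the answer.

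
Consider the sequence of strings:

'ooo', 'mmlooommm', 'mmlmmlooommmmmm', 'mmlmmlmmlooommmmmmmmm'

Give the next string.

Every step adds mml to the front and mmm to the end of the previous string.
One more step from mmlmmlmmlooommmmmmmmm gives the answer.

mmlmmlmmlmmlooommmmmmmmmmmm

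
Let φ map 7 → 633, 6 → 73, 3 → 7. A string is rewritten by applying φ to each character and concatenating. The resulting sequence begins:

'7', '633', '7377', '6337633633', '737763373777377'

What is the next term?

Replace each of the 15 characters of 737763373777377 in place — 633 7 633 633 73 7 7 633 7 633 633 633 7 633 633 — and concatenate.

6337633633737763376336336337633633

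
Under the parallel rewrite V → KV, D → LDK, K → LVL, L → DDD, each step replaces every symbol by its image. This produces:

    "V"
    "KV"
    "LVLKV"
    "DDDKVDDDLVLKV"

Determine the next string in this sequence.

LDKLDKLDKLVLKVLDKLDKLDKDDDKVDDDLVLKV

Applying the rule to each of the 13 symbols of DDDKVDDDLVLKV gives the pieces LDK LDK LDK LVL KV LDK LDK LDK DDD KV DDD LVL KV, which concatenate to the answer.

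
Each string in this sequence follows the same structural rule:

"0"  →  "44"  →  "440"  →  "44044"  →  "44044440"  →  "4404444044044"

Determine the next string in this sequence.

Each term (from the third on) is the previous term followed by the one before it: term 3 = 44·0 = 440.
The next term joins 4404444044044 and 44044440.

440444404404444044440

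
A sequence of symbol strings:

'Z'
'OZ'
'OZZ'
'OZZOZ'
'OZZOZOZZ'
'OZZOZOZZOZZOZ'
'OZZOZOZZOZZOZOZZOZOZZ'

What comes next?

OZZOZOZZOZZOZOZZOZOZZOZZOZOZZOZZOZ

Each term (from the third on) is the previous term followed by the one before it: term 3 = OZ·Z = OZZ.
Continuing: OZZOZOZZOZZOZOZZOZOZZ · OZZOZOZZOZZOZ gives term 8.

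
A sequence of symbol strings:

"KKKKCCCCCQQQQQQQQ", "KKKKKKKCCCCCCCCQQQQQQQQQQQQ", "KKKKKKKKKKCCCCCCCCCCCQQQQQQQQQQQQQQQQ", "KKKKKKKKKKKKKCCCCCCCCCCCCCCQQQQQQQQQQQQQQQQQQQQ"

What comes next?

Term n consists of 3n-2 K's, followed by 3n-1 C's, followed by 4n Q's, where the shown terms are n = 2, 3, 4, 5.
Setting n = 6 gives 16, 17, 24 characters in each block.

KKKKKKKKKKKKKKKKCCCCCCCCCCCCCCCCCQQQQQQQQQQQQQQQQQQQQQQQQ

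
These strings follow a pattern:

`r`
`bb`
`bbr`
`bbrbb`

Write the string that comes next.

Each term (from the third on) is the previous term followed by the one before it: term 3 = bb·r = bbr.
The next term joins bbrbb and bbr.

bbrbbbbr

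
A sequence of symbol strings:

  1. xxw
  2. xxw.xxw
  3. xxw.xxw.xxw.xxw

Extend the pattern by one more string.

Each string is two copies of the previous one joined by '.'.
One more doubling of xxw.xxw.xxw.xxw gives the answer.

xxw.xxw.xxw.xxw.xxw.xxw.xxw.xxw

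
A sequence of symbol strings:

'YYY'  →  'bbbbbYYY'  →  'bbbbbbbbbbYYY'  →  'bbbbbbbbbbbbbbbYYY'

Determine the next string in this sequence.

Each term is the previous one with bbbbb prepended.
One more step from bbbbbbbbbbbbbbbYYY gives the answer.

bbbbbbbbbbbbbbbbbbbbYYY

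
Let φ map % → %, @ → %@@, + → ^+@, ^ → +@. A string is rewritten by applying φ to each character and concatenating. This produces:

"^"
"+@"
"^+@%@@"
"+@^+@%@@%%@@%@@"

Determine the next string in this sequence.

Replace each of the 15 characters of +@^+@%@@%%@@%@@ in place — ^+@ %@@ +@ ^+@ %@@ % %@@ %@@ % % %@@ %@@ % %@@ %@@ — and concatenate.

^+@%@@+@^+@%@@%%@@%@@%%%@@%@@%%@@%@@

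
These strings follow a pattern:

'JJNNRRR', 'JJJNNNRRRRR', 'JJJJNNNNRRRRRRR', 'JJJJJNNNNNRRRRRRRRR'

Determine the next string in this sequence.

JJJJJJNNNNNNRRRRRRRRRRR

Term n consists of n+1 J's, followed by n+1 N's, followed by 2n+1 R's (n = 1, 2, …).
At n = 5 the blocks have lengths 6, 6, 11.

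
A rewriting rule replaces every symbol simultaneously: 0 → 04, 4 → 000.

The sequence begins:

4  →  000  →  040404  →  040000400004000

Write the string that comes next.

Rewriting the 15 symbols of 040000400004000 one by one yields 04 000 04 04 04 04 000 04 04 04 04 000 04 04 04; concatenated:

040000404040400004040404000040404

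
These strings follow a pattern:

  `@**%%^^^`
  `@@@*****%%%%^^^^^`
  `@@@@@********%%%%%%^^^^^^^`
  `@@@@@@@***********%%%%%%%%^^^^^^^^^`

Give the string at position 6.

@@@@@@@@@@@*****************%%%%%%%%%%%%^^^^^^^^^^^^^

Reading off run lengths: @ runs 1, 3, 5, 7; * runs 2, 5, 8, 11; % runs 2, 4, 6, 8; ^ runs 3, 5, 7, 9 — each is linear in n (n = 1, 2, …).
At n = 6 the blocks have lengths 11, 17, 12, 13.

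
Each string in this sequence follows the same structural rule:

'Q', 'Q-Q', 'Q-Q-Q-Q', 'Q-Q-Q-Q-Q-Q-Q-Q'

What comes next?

Q-Q-Q-Q-Q-Q-Q-Q-Q-Q-Q-Q-Q-Q-Q-Q

Every step duplicates the string with '-' between the halves.
So the next term is two copies of Q-Q-Q-Q-Q-Q-Q-Q with '-' between the halves.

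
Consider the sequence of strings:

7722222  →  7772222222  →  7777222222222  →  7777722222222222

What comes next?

Each string has the form 7^{n} 2^{2n+1}, where the shown terms are n = 2, 3, 4, 5.
Setting n = 6 gives 6, 13 characters in each block.

7777772222222222222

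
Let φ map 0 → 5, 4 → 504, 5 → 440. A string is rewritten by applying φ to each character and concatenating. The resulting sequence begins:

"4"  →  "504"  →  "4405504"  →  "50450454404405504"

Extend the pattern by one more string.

Replace each of the 17 characters of 50450454404405504 in place — 440 5 504 440 5 504 440 504 504 5 504 504 5 440 440 5 504 — and concatenate.

44055044405504440504504550450454404405504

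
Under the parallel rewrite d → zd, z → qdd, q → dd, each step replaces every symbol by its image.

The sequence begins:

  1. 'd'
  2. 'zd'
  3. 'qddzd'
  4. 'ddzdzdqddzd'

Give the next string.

zdzdqddzdqddzdddzdzdqddzd

Expanding ddzdzdqddzd: d→zd, d→zd, z→qdd, d→zd, z→qdd, d→zd, q→dd, d→zd, d→zd, z→qdd, d→zd. Concatenated: zd zd qdd zd qdd zd dd zd zd qdd zd.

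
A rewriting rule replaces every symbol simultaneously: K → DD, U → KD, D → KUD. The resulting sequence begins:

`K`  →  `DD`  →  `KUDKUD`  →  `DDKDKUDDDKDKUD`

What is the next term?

Applying the rule to each of the 14 symbols of DDKDKUDDDKDKUD gives the pieces KUD KUD DD KUD DD KD KUD KUD KUD DD KUD DD KD KUD, which concatenate to the answer.

KUDKUDDDKUDDDKDKUDKUDKUDDDKUDDDKDKUD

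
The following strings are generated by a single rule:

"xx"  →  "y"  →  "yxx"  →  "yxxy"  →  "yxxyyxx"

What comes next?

Each term (from the third on) is the previous term followed by the one before it: term 3 = y·xx = yxx.
The next term joins yxxyyxx and yxxy.

yxxyyxxyxxy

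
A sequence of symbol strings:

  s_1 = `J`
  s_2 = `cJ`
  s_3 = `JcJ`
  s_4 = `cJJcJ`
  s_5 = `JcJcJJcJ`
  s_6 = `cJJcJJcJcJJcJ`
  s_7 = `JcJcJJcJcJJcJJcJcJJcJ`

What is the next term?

cJJcJJcJcJJcJJcJcJJcJcJJcJJcJcJJcJ

Each term (from the third on) is the two preceding terms concatenated in order: term 3 = J·cJ = JcJ.
Continuing: cJJcJJcJcJJcJ · JcJcJJcJcJJcJJcJcJJcJ gives term 8.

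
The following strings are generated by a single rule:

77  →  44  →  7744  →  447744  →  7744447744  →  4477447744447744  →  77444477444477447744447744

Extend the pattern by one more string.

447744774444774477444477444477447744447744

From term 3 onward, concatenate the second-to-last term with the last: 77·44 = 7744, 44·7744 = 447744, …
So term 8 is 4477447744447744·77444477444477447744447744.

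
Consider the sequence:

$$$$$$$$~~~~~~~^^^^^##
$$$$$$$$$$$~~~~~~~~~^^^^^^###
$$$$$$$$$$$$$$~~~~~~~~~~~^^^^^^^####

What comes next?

$$$$$$$$$$$$$$$$$~~~~~~~~~~~~~^^^^^^^^#####

Reading off run lengths: $ runs 8, 11, 14; ~ runs 7, 9, 11; ^ runs 5, 6, 7; # runs 2, 3, 4 — each is linear in n, where the shown terms are n = 2, 3, 4.
For the next term, n = 5, so the run lengths are 17, 13, 8, 5.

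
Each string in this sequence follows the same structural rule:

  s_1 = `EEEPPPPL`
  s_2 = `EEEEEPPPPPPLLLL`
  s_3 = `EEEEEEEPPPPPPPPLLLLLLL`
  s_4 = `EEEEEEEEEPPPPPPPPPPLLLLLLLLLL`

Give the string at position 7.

Term n consists of 2n+1 E's, followed by 2n+2 P's, followed by 3n-2 L's (n = 1, 2, …).
For term 7, n = 7, so the run lengths are 15, 16, 19.

EEEEEEEEEEEEEEEPPPPPPPPPPPPPPPPLLLLLLLLLLLLLLLLLLL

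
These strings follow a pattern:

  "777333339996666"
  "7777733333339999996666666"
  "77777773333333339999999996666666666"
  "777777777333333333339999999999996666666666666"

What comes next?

7777777777733333333333339999999999999996666666666666666

Reading off run lengths: 7 runs 3, 5, 7, 9; 3 runs 5, 7, 9, 11; 9 runs 3, 6, 9, 12; 6 runs 4, 7, 10, 13 — each is linear in n (n = 1, 2, …).
At n = 5 the blocks have lengths 11, 13, 15, 16.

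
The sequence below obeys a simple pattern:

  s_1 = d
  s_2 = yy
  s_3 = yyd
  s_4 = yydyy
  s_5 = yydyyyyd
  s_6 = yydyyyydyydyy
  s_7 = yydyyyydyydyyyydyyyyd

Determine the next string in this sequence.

yydyyyydyydyyyydyyyydyydyyyydyydyy

From term 3 onward, concatenate the last term with the second-to-last: yy·d = yyd, yyd·yy = yydyy, …
So term 8 is yydyyyydyydyyyydyyyyd·yydyyyydyydyy.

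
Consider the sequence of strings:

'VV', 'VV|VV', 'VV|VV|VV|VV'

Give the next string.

Every step duplicates the string with '|' between the halves.
Doubling VV|VV|VV|VV with '|' between the halves:

VV|VV|VV|VV|VV|VV|VV|VV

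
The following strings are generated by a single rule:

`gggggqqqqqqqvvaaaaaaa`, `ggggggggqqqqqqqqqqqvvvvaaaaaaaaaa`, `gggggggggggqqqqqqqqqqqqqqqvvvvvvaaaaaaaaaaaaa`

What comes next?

Each string has the form g^{3n-1} q^{4n-1} v^{2n-2} a^{3n+1}, where the shown terms are n = 2, 3, 4.
Setting n = 5 gives 14, 19, 8, 16 characters in each block.

ggggggggggggggqqqqqqqqqqqqqqqqqqqvvvvvvvvaaaaaaaaaaaaaaaa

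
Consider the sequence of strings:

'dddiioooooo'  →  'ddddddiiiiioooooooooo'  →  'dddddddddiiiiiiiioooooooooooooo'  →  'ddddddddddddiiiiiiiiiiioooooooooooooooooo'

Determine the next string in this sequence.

Each string has the form d^{3n} i^{3n-1} o^{4n+2} (n = 1, 2, …).
For the next term, n = 5, so the run lengths are 15, 14, 22.

dddddddddddddddiiiiiiiiiiiiiioooooooooooooooooooooo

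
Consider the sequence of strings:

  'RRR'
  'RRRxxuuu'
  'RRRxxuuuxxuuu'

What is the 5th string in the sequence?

Each term is the previous one with xxuuu appended.
From RRRxxuuuxxuuu, 2 further steps: RRRxxuuuxxuuu → RRRxxuuuxxuuuxxuuu → (answer).

RRRxxuuuxxuuuxxuuuxxuuu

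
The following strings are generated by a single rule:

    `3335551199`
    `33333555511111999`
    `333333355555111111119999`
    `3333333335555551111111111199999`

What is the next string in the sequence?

Reading off run lengths: 3 runs 3, 5, 7, 9; 5 runs 3, 4, 5, 6; 1 runs 2, 5, 8, 11; 9 runs 2, 3, 4, 5 — each is linear in n (n = 1, 2, …).
At n = 5 the blocks have lengths 11, 7, 14, 6.

33333333333555555511111111111111999999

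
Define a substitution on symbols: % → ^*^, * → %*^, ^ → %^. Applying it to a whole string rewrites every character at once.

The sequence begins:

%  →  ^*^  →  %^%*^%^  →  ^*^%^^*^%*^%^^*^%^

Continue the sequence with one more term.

%^%*^%^^*^%^%^%*^%^^*^%*^%^^*^%^%^%*^%^^*^%^

Replace each of the 18 characters of ^*^%^^*^%*^%^^*^%^ in place — %^ %*^ %^ ^*^ %^ %^ %*^ %^ ^*^ %*^ %^ ^*^ %^ %^ %*^ %^ ^*^ %^ — and concatenate.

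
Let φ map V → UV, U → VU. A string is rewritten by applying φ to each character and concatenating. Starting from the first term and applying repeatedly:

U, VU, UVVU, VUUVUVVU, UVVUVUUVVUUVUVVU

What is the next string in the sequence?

Applying the rule to each of the 16 symbols of UVVUVUUVVUUVUVVU gives the pieces VU UV UV VU UV VU VU UV UV VU VU UV VU UV UV VU, which concatenate to the answer.

VUUVUVVUUVVUVUUVUVVUVUUVVUUVUVVU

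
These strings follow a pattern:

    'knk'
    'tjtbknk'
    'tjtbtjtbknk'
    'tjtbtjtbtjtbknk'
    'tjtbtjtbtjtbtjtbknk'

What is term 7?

Each term is the previous one with tjtb prepended.
From tjtbtjtbtjtbtjtbknk, 2 further steps: tjtbtjtbtjtbtjtbknk → tjtbtjtbtjtbtjtbtjtbknk → (answer).

tjtbtjtbtjtbtjtbtjtbtjtbknk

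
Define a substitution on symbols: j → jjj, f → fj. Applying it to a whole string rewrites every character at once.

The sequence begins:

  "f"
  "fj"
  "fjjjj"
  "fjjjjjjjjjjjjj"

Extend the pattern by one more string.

fjjjjjjjjjjjjjjjjjjjjjjjjjjjjjjjjjjjjjjjj

Replace each of the 14 characters of fjjjjjjjjjjjjj in place — fj jjj jjj jjj jjj jjj jjj jjj jjj jjj jjj jjj jjj jjj — and concatenate.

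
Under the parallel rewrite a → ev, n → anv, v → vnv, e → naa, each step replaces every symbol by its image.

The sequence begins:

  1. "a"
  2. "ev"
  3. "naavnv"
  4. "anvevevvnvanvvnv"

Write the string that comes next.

evanvvnvnaavnvnaavnvvnvanvvnvevanvvnvvnvanvvnv

Applying the rule to each of the 16 symbols of anvevevvnvanvvnv gives the pieces ev anv vnv naa vnv naa vnv vnv anv vnv ev anv vnv vnv anv vnv, which concatenate to the answer.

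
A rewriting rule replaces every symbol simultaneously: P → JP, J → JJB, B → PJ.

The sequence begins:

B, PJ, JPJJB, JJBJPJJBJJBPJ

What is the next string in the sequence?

JJBJJBPJJJBJPJJBJJBPJJJBJJBPJJPJJB

φ(JJBJPJJBJJBPJ) expands symbol-by-symbol to JJB JJB PJ JJB JP JJB JJB PJ JJB JJB PJ JP JJB; joining the 13 pieces gives the next term.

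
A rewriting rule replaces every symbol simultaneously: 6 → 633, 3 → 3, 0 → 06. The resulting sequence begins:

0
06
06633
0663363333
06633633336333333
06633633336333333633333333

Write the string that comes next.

0663363333633333363333333363333333333

φ(06633633336333333633333333) expands symbol-by-symbol to 06 633 633 3 3 633 3 3 3 3 633 3 3 3 3 3 3 633 3 3 3 3 3 3 3 3; joining the 26 pieces gives the next term.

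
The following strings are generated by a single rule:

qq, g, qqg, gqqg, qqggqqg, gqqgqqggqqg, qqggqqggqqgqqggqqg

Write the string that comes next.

Each term (from the third on) is the two preceding terms concatenated in order: term 3 = qq·g = qqg.
Continuing: gqqgqqggqqg · qqggqqggqqgqqggqqg gives term 8.

gqqgqqggqqgqqggqqggqqgqqggqqg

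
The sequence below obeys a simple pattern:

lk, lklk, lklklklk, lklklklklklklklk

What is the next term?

Each string is two copies of the previous one concatenated.
Doubling lklklklklklklklk:

lklklklklklklklklklklklklklklklk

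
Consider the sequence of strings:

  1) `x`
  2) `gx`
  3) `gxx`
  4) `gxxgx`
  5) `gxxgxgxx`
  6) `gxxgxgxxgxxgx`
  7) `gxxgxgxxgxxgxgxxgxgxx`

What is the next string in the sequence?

gxxgxgxxgxxgxgxxgxgxxgxxgxgxxgxxgx

From term 3 onward, concatenate the last term with the second-to-last: gx·x = gxx, gxx·gx = gxxgx, …
So term 8 is gxxgxgxxgxxgxgxxgxgxx·gxxgxgxxgxxgx.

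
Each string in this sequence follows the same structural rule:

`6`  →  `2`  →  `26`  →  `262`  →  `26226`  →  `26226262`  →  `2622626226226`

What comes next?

262262622622626226262

From term 3 onward, concatenate the last term with the second-to-last: 2·6 = 26, 26·2 = 262, …
The next term joins 2622626226226 and 26226262.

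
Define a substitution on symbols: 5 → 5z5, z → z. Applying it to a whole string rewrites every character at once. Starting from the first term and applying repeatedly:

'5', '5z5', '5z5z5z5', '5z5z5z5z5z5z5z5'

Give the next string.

Applying the rule to each of the 15 symbols of 5z5z5z5z5z5z5z5 gives the pieces 5z5 z 5z5 z 5z5 z 5z5 z 5z5 z 5z5 z 5z5 z 5z5, which concatenate to the answer.

5z5z5z5z5z5z5z5z5z5z5z5z5z5z5z5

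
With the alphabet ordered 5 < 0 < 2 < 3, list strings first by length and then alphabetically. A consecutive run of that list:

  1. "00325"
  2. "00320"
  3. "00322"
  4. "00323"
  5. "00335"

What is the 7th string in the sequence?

00332

Stepping forward 2 times from 00335: 00335 → 00330, then the target.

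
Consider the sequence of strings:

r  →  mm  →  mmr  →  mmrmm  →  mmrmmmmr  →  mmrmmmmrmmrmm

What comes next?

mmrmmmmrmmrmmmmrmmmmr

This is a Fibonacci-style word recurrence s(k) = s(k−1)·s(k−2): e.g. mm·r = mmr.
The next term joins mmrmmmmrmmrmm and mmrmmmmr.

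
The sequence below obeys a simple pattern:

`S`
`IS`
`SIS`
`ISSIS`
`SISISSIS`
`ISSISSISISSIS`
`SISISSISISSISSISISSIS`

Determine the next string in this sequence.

From term 3 onward, concatenate the second-to-last term with the last: S·IS = SIS, IS·SIS = ISSIS, …
So term 8 is ISSISSISISSIS·SISISSISISSISSISISSIS.

ISSISSISISSISSISISSISISSISSISISSIS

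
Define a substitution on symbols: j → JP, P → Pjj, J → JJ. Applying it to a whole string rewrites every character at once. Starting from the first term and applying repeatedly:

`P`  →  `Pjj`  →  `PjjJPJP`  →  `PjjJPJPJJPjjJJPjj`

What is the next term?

PjjJPJPJJPjjJJPjjJJJJPjjJPJPJJJJPjjJPJP

Replace each of the 17 characters of PjjJPJPJJPjjJJPjj in place — Pjj JP JP JJ Pjj JJ Pjj JJ JJ Pjj JP JP JJ JJ Pjj JP JP — and concatenate.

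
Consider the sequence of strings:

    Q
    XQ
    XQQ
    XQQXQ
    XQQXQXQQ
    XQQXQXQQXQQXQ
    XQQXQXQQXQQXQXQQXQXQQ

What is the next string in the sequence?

Each term (from the third on) is the previous term followed by the one before it: term 3 = XQ·Q = XQQ.
So term 8 is XQQXQXQQXQQXQXQQXQXQQ·XQQXQXQQXQQXQ.

XQQXQXQQXQQXQXQQXQXQQXQQXQXQQXQQXQ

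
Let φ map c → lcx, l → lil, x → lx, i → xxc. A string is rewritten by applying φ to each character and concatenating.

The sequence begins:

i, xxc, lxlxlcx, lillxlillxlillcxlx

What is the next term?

Rewriting the 18 symbols of lillxlillxlillcxlx one by one yields lil xxc lil lil lx lil xxc lil lil lx lil xxc lil lil lcx lx lil lx; concatenated:

lilxxclillillxlilxxclillillxlilxxclillillcxlxlillx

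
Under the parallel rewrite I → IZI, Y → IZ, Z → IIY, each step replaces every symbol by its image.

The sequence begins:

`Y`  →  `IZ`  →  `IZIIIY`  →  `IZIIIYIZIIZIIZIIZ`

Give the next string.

Replace each of the 17 characters of IZIIIYIZIIZIIZIIZ in place — IZI IIY IZI IZI IZI IZ IZI IIY IZI IZI IIY IZI IZI IIY IZI IZI IIY — and concatenate.

IZIIIYIZIIZIIZIIZIZIIIYIZIIZIIIYIZIIZIIIYIZIIZIIIY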